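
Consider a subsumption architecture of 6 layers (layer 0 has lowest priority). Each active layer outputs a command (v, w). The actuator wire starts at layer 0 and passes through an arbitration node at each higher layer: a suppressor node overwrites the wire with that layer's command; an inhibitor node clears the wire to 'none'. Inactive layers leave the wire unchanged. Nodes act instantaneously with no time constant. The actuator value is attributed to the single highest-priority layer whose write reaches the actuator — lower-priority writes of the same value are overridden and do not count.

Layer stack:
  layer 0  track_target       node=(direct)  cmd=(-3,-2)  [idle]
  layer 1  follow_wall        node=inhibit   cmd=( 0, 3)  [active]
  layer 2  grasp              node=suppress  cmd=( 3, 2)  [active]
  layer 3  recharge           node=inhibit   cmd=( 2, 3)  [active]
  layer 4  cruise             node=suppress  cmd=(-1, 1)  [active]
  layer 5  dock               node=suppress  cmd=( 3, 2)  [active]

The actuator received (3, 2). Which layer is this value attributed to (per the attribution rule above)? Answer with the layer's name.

L0 track_target: idle → wire = none
L1 follow_wall: active, inhibitor → wire = none
L2 grasp: active, suppressor → wire = (3, 2)
L3 recharge: active, inhibitor → wire = none
L4 cruise: active, suppressor → wire = (-1, 1)
L5 dock: active, suppressor → wire = (3, 2)
actuator = (3, 2)
last writer: layer 5 = dock

dock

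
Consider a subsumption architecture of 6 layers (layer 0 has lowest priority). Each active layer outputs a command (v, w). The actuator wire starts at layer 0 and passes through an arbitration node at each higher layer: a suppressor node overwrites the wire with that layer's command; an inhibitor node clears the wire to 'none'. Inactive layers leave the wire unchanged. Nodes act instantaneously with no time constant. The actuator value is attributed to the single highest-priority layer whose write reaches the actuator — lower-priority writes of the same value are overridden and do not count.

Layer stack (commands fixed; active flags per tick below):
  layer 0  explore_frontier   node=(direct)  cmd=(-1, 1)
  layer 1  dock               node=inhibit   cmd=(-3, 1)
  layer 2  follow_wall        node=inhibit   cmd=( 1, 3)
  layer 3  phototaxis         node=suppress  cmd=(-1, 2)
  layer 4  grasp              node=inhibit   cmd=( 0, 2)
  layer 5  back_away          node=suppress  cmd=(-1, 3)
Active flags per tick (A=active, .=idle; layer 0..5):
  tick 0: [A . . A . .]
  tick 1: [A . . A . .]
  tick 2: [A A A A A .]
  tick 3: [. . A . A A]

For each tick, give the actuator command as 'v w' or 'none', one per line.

-1 2
-1 2
none
-1 3

tick 0:
  layer 0 (explore_frontier) active — direct: (-1, 1)
  layer 1 (dock) idle — unchanged: (-1, 1)
  layer 2 (follow_wall) idle — unchanged: (-1, 1)
  layer 3 (phototaxis) active — suppresses: (-1, 2)
  layer 4 (grasp) idle — unchanged: (-1, 2)
  layer 5 (back_away) idle — unchanged: (-1, 2)
  → actuator (-1, 2)
tick 1:
  layer 0 (explore_frontier) active — direct: (-1, 1)
  layer 1 (dock) idle — unchanged: (-1, 1)
  layer 2 (follow_wall) idle — unchanged: (-1, 1)
  layer 3 (phototaxis) active — suppresses: (-1, 2)
  layer 4 (grasp) idle — unchanged: (-1, 2)
  layer 5 (back_away) idle — unchanged: (-1, 2)
  → actuator (-1, 2)
tick 2:
  layer 0 (explore_frontier) active — direct: (-1, 1)
  layer 1 (dock) active — inhibits: none
  layer 2 (follow_wall) active — inhibits: none
  layer 3 (phototaxis) active — suppresses: (-1, 2)
  layer 4 (grasp) active — inhibits: none
  layer 5 (back_away) idle — unchanged: none
  → actuator none
tick 3:
  layer 0 (explore_frontier) idle — none
  layer 1 (dock) idle — unchanged: none
  layer 2 (follow_wall) active — inhibits: none
  layer 3 (phototaxis) idle — unchanged: none
  layer 4 (grasp) active — inhibits: none
  layer 5 (back_away) active — suppresses: (-1, 3)
  → actuator (-1, 3)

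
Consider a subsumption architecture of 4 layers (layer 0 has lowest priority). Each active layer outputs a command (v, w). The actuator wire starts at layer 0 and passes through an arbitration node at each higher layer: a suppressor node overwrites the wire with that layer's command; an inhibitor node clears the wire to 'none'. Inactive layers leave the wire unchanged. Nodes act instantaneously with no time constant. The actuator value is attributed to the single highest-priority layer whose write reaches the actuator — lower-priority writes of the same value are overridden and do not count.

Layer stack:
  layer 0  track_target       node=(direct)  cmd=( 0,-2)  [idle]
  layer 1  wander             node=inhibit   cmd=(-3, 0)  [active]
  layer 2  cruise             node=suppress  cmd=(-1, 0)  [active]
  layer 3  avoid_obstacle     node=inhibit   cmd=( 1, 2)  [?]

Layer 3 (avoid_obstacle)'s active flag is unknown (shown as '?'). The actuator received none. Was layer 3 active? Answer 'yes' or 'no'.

yes

If layer 3 is active=yes:
  actuator would be none
If layer 3 is active=no:
  actuator would be (-1, 0)
Observed none, so layer 3 was active.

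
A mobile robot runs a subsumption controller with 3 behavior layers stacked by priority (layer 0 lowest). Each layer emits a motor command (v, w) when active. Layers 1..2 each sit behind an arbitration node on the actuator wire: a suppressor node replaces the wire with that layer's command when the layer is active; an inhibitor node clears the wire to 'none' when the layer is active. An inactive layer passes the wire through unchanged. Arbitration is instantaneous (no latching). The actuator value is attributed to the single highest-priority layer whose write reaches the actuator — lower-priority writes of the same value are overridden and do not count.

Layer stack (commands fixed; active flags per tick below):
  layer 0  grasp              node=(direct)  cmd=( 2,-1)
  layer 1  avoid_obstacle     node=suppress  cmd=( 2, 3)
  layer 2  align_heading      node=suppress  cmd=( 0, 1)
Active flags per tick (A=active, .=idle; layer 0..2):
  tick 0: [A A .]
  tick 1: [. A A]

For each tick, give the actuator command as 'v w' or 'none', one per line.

2 3
0 1

tick 0:
  L0 grasp: active, feeds wire = (2, -1)
  L1 avoid_obstacle: active, suppressor → wire = (2, 3)
  L2 align_heading: idle → wire stays (2, 3)
  actuator = (2, 3)
tick 1:
  L0 grasp: idle → wire = none
  L1 avoid_obstacle: active, suppressor → wire = (2, 3)
  L2 align_heading: active, suppressor → wire = (0, 1)
  actuator = (0, 1)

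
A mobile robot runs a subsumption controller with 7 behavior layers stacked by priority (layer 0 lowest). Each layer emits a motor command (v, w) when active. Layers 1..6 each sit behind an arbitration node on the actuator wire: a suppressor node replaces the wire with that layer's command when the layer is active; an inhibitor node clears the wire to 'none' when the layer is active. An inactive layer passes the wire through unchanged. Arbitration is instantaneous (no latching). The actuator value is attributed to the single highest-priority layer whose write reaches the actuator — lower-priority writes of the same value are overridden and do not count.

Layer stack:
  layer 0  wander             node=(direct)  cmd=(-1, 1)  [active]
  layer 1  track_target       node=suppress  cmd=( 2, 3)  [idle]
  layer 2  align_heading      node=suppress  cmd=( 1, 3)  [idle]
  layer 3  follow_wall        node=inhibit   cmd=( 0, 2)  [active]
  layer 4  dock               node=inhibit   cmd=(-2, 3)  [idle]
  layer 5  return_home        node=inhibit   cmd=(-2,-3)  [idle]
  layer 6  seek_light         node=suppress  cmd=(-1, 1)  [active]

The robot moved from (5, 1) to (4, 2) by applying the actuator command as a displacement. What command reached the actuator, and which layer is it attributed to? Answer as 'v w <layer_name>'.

-1 1 seek_light

displacement = (4, 2) − (5, 1) = (-1, 1)
layer 0 (wander) active — direct: (-1, 1)
layer 1 (track_target) idle — unchanged: (-1, 1)
layer 2 (align_heading) idle — unchanged: (-1, 1)
layer 3 (follow_wall) active — inhibits: none
layer 4 (dock) idle — unchanged: none
layer 5 (return_home) idle — unchanged: none
layer 6 (seek_light) active — suppresses: (-1, 1)
→ actuator (-1, 1) — from layer 6 (seek_light)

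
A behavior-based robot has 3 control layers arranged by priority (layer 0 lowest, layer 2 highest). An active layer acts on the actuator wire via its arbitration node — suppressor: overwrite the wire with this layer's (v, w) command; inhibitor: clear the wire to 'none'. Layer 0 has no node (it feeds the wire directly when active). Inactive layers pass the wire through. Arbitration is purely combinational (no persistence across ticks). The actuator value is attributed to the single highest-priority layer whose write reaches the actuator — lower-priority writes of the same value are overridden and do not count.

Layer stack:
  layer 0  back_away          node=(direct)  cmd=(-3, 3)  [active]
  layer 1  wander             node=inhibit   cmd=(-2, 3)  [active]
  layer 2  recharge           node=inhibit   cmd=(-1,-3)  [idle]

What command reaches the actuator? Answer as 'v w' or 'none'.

none

layer 0 (back_away) active — direct: (-3, 3)
layer 1 (wander) active — inhibits: none
layer 2 (recharge) idle — unchanged: none
→ actuator none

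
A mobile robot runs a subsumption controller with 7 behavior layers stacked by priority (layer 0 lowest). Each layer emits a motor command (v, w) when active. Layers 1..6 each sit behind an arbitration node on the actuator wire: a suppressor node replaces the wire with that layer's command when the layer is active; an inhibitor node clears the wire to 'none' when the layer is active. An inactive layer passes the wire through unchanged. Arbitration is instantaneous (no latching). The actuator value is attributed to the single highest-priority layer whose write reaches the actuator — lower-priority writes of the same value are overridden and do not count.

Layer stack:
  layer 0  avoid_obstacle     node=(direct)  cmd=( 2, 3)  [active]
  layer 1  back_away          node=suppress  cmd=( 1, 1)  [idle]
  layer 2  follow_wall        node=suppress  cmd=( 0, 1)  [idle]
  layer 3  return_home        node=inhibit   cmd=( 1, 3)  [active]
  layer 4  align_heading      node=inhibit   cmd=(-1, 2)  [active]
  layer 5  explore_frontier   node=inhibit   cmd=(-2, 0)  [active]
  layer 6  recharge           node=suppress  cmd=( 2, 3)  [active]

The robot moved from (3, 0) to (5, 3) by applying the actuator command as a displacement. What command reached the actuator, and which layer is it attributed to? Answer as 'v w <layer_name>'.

displacement = (5, 3) − (3, 0) = (2, 3)
L0 avoid_obstacle: active, feeds wire = (2, 3)
L1 back_away: idle → wire stays (2, 3)
L2 follow_wall: idle → wire stays (2, 3)
L3 return_home: active, inhibitor → wire = none
L4 align_heading: active, inhibitor → wire = none
L5 explore_frontier: active, inhibitor → wire = none
L6 recharge: active, suppressor → wire = (2, 3)
actuator = (2, 3) — from layer 6 (recharge)

2 3 recharge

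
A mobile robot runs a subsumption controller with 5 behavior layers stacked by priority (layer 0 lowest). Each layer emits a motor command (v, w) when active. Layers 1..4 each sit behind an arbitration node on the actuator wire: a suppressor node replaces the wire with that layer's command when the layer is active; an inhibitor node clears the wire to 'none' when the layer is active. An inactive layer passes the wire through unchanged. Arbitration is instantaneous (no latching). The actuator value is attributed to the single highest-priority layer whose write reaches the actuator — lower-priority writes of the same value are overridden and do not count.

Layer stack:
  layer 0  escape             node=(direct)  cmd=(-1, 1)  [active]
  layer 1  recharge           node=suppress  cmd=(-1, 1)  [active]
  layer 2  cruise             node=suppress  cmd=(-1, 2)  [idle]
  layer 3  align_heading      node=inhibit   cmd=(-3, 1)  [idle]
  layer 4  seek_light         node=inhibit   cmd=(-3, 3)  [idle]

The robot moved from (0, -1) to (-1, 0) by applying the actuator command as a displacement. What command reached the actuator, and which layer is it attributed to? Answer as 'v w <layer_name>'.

displacement = (-1, 0) − (0, -1) = (-1, 1)
[0] escape on; wire := (-1, 1)
[1] recharge on (suppress); wire := (-1, 1)
[2] cruise off; pass (-1, 1)
[3] align_heading off; pass (-1, 1)
[4] seek_light off; pass (-1, 1)
output (-1, 1) — from layer 1 (recharge)

-1 1 recharge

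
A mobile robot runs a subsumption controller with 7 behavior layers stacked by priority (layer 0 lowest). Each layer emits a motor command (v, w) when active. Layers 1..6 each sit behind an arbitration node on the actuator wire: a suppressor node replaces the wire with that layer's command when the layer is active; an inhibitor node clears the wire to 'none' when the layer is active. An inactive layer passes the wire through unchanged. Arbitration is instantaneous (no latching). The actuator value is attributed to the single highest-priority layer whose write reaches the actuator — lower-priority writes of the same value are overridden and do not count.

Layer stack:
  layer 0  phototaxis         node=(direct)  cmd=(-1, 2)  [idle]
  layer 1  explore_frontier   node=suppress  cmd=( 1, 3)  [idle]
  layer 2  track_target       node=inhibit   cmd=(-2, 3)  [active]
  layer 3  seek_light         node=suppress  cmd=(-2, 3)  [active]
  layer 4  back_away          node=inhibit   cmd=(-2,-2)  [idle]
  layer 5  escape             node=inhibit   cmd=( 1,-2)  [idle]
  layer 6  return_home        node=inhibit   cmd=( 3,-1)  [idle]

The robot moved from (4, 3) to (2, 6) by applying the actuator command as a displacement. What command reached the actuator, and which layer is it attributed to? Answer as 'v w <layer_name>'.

-2 3 seek_light

displacement = (2, 6) − (4, 3) = (-2, 3)
[0] phototaxis off; wire := none
[1] explore_frontier off; pass none
[2] track_target on (inhibit); wire := none
[3] seek_light on (suppress); wire := (-2, 3)
[4] back_away off; pass (-2, 3)
[5] escape off; pass (-2, 3)
[6] return_home off; pass (-2, 3)
output (-2, 3) — from layer 3 (seek_light)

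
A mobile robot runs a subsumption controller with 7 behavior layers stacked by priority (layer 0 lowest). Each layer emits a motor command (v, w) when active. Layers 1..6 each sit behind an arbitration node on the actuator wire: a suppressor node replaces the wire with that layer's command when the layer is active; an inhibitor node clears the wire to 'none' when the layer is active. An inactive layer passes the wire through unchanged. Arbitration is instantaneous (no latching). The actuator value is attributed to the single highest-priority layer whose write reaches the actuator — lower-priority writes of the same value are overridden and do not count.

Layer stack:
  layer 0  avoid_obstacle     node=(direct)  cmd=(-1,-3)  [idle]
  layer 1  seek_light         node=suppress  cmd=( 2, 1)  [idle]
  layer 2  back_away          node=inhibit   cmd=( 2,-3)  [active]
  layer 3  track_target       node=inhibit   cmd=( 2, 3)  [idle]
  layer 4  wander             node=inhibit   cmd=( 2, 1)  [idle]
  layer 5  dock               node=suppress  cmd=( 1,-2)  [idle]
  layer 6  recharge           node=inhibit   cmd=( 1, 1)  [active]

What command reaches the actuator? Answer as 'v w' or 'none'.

[0] avoid_obstacle off; wire := none
[1] seek_light off; pass none
[2] back_away on (inhibit); wire := none
[3] track_target off; pass none
[4] wander off; pass none
[5] dock off; pass none
[6] recharge on (inhibit); wire := none
output none

none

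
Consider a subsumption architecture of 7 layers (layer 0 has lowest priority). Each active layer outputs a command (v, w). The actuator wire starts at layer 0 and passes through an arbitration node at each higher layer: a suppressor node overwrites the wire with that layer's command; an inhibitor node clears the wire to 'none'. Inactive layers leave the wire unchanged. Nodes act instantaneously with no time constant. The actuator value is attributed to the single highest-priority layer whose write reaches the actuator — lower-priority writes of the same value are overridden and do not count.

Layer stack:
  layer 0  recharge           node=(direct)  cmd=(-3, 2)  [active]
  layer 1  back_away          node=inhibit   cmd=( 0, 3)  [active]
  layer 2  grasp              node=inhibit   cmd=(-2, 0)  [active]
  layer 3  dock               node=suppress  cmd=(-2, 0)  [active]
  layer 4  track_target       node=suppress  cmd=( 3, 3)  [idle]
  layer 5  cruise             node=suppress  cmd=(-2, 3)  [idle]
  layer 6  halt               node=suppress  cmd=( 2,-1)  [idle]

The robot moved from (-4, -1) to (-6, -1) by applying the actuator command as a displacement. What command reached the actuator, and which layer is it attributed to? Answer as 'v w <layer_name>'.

displacement = (-6, -1) − (-4, -1) = (-2, 0)
layer 0 (recharge) active — direct: (-3, 2)
layer 1 (back_away) active — inhibits: none
layer 2 (grasp) active — inhibits: none
layer 3 (dock) active — suppresses: (-2, 0)
layer 4 (track_target) idle — unchanged: (-2, 0)
layer 5 (cruise) idle — unchanged: (-2, 0)
layer 6 (halt) idle — unchanged: (-2, 0)
→ actuator (-2, 0) — from layer 3 (dock)

-2 0 dock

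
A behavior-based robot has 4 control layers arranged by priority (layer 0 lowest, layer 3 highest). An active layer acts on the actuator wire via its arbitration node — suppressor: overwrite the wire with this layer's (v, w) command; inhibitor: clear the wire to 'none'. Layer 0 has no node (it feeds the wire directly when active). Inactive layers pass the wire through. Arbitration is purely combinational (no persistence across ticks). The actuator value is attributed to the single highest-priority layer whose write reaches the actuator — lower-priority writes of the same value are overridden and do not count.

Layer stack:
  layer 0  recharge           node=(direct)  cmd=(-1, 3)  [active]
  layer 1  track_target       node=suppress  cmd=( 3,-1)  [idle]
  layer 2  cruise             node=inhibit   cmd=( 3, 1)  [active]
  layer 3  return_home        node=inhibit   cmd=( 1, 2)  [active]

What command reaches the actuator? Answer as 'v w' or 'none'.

[0] recharge on; wire := (-1, 3)
[1] track_target off; pass (-1, 3)
[2] cruise on (inhibit); wire := none
[3] return_home on (inhibit); wire := none
output none

none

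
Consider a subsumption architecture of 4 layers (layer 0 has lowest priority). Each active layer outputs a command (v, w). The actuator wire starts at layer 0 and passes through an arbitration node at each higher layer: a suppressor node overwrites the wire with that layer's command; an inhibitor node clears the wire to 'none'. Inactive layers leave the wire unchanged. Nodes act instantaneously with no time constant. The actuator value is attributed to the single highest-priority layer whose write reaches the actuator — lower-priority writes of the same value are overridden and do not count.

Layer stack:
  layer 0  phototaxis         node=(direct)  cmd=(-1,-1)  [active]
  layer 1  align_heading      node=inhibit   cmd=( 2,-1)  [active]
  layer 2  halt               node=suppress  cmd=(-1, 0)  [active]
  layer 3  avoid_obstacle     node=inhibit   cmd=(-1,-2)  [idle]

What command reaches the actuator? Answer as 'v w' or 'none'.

-1 0

layer 0 (phototaxis) active — direct: (-1, -1)
layer 1 (align_heading) active — inhibits: none
layer 2 (halt) active — suppresses: (-1, 0)
layer 3 (avoid_obstacle) idle — unchanged: (-1, 0)
→ actuator (-1, 0)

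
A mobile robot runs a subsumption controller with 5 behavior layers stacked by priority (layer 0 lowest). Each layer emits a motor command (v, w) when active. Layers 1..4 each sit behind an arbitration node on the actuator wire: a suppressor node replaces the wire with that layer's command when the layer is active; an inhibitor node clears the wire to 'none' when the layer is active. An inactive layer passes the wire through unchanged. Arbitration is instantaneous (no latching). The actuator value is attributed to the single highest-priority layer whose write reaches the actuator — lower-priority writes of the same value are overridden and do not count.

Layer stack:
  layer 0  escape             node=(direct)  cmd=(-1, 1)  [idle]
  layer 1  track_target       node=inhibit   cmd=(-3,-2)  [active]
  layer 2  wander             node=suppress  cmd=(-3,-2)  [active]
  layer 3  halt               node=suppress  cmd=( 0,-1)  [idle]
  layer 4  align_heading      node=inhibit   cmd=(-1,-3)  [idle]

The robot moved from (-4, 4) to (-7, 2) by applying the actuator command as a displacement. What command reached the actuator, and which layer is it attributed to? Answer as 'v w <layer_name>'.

displacement = (-7, 2) − (-4, 4) = (-3, -2)
[0] escape off; wire := none
[1] track_target on (inhibit); wire := none
[2] wander on (suppress); wire := (-3, -2)
[3] halt off; pass (-3, -2)
[4] align_heading off; pass (-3, -2)
output (-3, -2) — from layer 2 (wander)

-3 -2 wander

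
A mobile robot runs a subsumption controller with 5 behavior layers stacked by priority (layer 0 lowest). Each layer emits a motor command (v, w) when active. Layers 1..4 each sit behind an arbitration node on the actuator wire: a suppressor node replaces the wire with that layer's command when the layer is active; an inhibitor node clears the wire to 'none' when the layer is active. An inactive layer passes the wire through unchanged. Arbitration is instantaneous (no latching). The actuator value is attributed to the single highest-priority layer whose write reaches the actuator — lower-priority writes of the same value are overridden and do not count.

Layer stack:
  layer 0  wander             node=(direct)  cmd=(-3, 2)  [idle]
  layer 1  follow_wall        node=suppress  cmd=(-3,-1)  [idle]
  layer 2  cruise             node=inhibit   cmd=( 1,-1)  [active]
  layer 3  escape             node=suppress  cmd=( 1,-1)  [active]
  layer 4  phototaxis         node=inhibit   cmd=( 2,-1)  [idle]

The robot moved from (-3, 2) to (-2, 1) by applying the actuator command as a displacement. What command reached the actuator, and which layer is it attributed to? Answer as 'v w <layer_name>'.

1 -1 escape

displacement = (-2, 1) − (-3, 2) = (1, -1)
L0 wander: idle → wire = none
L1 follow_wall: idle → wire stays none
L2 cruise: active, inhibitor → wire = none
L3 escape: active, suppressor → wire = (1, -1)
L4 phototaxis: idle → wire stays (1, -1)
actuator = (1, -1) — from layer 3 (escape)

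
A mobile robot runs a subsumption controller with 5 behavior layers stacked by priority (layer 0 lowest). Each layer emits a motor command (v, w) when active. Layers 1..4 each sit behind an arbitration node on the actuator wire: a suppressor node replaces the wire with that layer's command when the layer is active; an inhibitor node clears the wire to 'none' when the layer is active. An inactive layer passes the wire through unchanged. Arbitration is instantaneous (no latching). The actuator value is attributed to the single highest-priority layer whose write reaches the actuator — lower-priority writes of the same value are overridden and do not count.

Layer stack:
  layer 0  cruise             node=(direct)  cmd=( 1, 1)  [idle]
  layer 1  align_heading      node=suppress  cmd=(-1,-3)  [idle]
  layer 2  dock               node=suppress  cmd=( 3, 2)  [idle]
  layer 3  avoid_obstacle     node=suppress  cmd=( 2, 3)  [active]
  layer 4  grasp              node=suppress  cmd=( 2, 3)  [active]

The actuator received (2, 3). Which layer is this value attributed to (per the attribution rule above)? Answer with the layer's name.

grasp

L0 cruise: idle → wire = none
L1 align_heading: idle → wire stays none
L2 dock: idle → wire stays none
L3 avoid_obstacle: active, suppressor → wire = (2, 3)
L4 grasp: active, suppressor → wire = (2, 3)
actuator = (2, 3)
last writer: layer 4 = grasp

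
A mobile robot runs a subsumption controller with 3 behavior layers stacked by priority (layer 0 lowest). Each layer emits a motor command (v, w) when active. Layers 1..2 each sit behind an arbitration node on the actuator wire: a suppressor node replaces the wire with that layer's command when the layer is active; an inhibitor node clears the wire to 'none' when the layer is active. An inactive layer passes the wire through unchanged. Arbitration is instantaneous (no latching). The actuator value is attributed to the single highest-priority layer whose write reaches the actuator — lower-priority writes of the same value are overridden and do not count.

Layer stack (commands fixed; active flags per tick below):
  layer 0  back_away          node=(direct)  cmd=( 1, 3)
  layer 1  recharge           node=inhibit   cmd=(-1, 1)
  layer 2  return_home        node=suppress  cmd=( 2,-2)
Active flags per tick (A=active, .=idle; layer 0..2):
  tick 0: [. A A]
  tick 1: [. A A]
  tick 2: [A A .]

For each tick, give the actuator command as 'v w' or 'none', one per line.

2 -2
2 -2
none

tick 0:
  L0 back_away: idle → wire = none
  L1 recharge: active, inhibitor → wire = none
  L2 return_home: active, suppressor → wire = (2, -2)
  actuator = (2, -2)
tick 1:
  L0 back_away: idle → wire = none
  L1 recharge: active, inhibitor → wire = none
  L2 return_home: active, suppressor → wire = (2, -2)
  actuator = (2, -2)
tick 2:
  L0 back_away: active, feeds wire = (1, 3)
  L1 recharge: active, inhibitor → wire = none
  L2 return_home: idle → wire stays none
  actuator = none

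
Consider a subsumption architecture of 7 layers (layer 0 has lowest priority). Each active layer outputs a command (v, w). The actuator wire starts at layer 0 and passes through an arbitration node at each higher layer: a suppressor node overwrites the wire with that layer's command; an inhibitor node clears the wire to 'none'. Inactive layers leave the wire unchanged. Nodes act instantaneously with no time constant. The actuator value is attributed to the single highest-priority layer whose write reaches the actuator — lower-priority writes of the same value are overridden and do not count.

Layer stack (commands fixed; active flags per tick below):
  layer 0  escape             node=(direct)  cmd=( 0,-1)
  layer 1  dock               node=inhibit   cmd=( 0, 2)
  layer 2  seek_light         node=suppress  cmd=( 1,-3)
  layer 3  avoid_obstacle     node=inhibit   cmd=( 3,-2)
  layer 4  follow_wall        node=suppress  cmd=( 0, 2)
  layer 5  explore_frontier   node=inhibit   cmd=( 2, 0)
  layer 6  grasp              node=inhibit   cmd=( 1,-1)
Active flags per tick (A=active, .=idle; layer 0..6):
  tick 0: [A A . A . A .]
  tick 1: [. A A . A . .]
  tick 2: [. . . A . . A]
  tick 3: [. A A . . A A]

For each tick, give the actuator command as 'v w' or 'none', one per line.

none
0 2
none
none

tick 0:
  layer 0 (escape) active — direct: (0, -1)
  layer 1 (dock) active — inhibits: none
  layer 2 (seek_light) idle — unchanged: none
  layer 3 (avoid_obstacle) active — inhibits: none
  layer 4 (follow_wall) idle — unchanged: none
  layer 5 (explore_frontier) active — inhibits: none
  layer 6 (grasp) idle — unchanged: none
  → actuator none
tick 1:
  layer 0 (escape) idle — none
  layer 1 (dock) active — inhibits: none
  layer 2 (seek_light) active — suppresses: (1, -3)
  layer 3 (avoid_obstacle) idle — unchanged: (1, -3)
  layer 4 (follow_wall) active — suppresses: (0, 2)
  layer 5 (explore_frontier) idle — unchanged: (0, 2)
  layer 6 (grasp) idle — unchanged: (0, 2)
  → actuator (0, 2)
tick 2:
  layer 0 (escape) idle — none
  layer 1 (dock) idle — unchanged: none
  layer 2 (seek_light) idle — unchanged: none
  layer 3 (avoid_obstacle) active — inhibits: none
  layer 4 (follow_wall) idle — unchanged: none
  layer 5 (explore_frontier) idle — unchanged: none
  layer 6 (grasp) active — inhibits: none
  → actuator none
tick 3:
  layer 0 (escape) idle — none
  layer 1 (dock) active — inhibits: none
  layer 2 (seek_light) active — suppresses: (1, -3)
  layer 3 (avoid_obstacle) idle — unchanged: (1, -3)
  layer 4 (follow_wall) idle — unchanged: (1, -3)
  layer 5 (explore_frontier) active — inhibits: none
  layer 6 (grasp) active — inhibits: none
  → actuator none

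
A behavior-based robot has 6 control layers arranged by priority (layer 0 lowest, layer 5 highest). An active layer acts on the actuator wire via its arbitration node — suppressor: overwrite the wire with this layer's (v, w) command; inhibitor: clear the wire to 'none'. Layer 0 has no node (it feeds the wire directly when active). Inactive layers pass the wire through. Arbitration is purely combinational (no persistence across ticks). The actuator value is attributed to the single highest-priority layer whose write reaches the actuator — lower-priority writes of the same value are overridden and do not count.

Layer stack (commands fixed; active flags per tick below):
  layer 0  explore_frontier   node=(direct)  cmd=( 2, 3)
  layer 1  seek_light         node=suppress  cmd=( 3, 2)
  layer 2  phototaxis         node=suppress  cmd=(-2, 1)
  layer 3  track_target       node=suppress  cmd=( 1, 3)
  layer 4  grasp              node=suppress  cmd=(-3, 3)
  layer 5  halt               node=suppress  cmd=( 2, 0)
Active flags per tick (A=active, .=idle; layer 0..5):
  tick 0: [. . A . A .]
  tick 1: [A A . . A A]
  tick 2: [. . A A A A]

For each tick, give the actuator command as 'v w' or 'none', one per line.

tick 0:
  L0 explore_frontier: idle → wire = none
  L1 seek_light: idle → wire stays none
  L2 phototaxis: active, suppressor → wire = (-2, 1)
  L3 track_target: idle → wire stays (-2, 1)
  L4 grasp: active, suppressor → wire = (-3, 3)
  L5 halt: idle → wire stays (-3, 3)
  actuator = (-3, 3)
tick 1:
  L0 explore_frontier: active, feeds wire = (2, 3)
  L1 seek_light: active, suppressor → wire = (3, 2)
  L2 phototaxis: idle → wire stays (3, 2)
  L3 track_target: idle → wire stays (3, 2)
  L4 grasp: active, suppressor → wire = (-3, 3)
  L5 halt: active, suppressor → wire = (2, 0)
  actuator = (2, 0)
tick 2:
  L0 explore_frontier: idle → wire = none
  L1 seek_light: idle → wire stays none
  L2 phototaxis: active, suppressor → wire = (-2, 1)
  L3 track_target: active, suppressor → wire = (1, 3)
  L4 grasp: active, suppressor → wire = (-3, 3)
  L5 halt: active, suppressor → wire = (2, 0)
  actuator = (2, 0)

-3 3
2 0
2 0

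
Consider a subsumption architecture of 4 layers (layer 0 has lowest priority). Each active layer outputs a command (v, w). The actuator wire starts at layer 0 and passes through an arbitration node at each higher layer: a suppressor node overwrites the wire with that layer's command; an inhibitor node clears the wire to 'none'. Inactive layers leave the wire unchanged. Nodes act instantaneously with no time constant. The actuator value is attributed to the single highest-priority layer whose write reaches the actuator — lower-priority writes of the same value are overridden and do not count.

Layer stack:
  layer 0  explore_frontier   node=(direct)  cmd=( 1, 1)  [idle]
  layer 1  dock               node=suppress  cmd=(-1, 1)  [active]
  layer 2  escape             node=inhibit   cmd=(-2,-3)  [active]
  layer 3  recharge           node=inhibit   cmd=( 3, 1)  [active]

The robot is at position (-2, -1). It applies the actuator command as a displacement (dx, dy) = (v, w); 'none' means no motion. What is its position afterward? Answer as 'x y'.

layer 0 (explore_frontier) idle — none
layer 1 (dock) active — suppresses: (-1, 1)
layer 2 (escape) active — inhibits: none
layer 3 (recharge) active — inhibits: none
→ actuator none
position: (-2, -1) + none = (-2, -1)

-2 -1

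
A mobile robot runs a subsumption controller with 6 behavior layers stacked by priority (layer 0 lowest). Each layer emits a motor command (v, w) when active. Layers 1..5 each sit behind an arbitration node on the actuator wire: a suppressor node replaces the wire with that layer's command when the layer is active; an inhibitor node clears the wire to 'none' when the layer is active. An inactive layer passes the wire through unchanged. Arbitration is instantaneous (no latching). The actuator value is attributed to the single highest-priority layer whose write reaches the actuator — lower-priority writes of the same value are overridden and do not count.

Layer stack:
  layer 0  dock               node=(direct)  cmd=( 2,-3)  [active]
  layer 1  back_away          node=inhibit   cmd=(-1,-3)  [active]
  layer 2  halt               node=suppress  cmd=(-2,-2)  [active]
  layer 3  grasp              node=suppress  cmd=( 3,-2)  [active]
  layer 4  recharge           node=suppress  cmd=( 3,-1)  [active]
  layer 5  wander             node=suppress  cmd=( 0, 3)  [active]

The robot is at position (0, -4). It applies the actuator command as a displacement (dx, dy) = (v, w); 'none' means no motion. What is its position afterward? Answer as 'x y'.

layer 0 (dock) active — direct: (2, -3)
layer 1 (back_away) active — inhibits: none
layer 2 (halt) active — suppresses: (-2, -2)
layer 3 (grasp) active — suppresses: (3, -2)
layer 4 (recharge) active — suppresses: (3, -1)
layer 5 (wander) active — suppresses: (0, 3)
→ actuator (0, 3)
position: (0, -4) + (0, 3) = (0, -1)

0 -1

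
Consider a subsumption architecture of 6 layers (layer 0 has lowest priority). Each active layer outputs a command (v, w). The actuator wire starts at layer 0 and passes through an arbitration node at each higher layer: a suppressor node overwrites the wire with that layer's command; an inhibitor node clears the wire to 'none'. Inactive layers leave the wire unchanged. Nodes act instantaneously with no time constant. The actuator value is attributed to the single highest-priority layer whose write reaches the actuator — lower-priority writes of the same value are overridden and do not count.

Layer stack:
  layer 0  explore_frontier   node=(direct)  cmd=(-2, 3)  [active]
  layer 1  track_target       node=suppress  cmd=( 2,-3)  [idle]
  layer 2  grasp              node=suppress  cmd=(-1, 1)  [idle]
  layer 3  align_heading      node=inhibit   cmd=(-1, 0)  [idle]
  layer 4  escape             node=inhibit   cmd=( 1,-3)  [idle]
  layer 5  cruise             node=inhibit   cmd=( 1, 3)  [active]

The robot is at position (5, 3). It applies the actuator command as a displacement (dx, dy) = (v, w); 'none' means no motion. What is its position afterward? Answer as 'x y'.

L0 explore_frontier: active, feeds wire = (-2, 3)
L1 track_target: idle → wire stays (-2, 3)
L2 grasp: idle → wire stays (-2, 3)
L3 align_heading: idle → wire stays (-2, 3)
L4 escape: idle → wire stays (-2, 3)
L5 cruise: active, inhibitor → wire = none
actuator = none
position: (5, 3) + none = (5, 3)

5 3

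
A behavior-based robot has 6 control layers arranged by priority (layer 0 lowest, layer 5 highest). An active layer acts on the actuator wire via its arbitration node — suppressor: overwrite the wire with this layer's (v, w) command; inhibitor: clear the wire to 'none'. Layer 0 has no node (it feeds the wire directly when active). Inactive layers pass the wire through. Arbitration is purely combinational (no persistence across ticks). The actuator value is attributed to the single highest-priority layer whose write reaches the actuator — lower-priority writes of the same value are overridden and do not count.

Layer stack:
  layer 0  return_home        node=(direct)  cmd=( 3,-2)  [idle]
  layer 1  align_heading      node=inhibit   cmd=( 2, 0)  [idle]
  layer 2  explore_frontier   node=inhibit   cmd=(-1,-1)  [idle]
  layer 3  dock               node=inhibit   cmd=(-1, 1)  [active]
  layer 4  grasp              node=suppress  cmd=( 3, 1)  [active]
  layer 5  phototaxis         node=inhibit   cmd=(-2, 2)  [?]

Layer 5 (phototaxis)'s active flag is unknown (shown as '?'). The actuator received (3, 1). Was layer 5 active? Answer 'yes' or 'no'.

If layer 5 is active=yes:
  actuator would be none
If layer 5 is active=no:
  actuator would be (3, 1)
Observed (3, 1), so layer 5 was idle.

no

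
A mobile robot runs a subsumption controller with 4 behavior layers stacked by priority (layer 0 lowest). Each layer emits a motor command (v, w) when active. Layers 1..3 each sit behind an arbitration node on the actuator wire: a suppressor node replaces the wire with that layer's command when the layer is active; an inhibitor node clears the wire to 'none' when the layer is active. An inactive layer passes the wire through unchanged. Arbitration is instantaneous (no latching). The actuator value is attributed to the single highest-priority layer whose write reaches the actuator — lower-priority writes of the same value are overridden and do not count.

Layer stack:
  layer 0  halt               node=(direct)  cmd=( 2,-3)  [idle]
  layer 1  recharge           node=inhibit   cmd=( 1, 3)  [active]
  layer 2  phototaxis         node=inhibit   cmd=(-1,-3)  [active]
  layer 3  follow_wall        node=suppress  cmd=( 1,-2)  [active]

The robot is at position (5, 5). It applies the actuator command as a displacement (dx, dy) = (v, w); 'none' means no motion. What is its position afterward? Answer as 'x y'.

6 3

[0] halt off; wire := none
[1] recharge on (inhibit); wire := none
[2] phototaxis on (inhibit); wire := none
[3] follow_wall on (suppress); wire := (1, -2)
output (1, -2)
position: (5, 5) + (1, -2) = (6, 3)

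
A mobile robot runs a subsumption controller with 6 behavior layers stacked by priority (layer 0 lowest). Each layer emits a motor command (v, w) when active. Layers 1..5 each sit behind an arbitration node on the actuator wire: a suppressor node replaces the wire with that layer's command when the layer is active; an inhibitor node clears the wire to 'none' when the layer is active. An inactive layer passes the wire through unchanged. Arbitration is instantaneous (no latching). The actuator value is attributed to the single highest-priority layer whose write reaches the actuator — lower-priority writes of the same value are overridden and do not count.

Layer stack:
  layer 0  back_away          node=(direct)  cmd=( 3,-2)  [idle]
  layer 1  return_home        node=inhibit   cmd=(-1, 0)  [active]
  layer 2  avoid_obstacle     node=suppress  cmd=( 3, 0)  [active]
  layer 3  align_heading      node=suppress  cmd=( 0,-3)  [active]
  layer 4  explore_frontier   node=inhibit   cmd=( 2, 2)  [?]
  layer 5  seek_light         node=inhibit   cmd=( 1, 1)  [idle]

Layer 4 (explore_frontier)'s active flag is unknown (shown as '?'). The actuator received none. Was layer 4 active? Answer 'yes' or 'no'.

If layer 4 is active=yes:
  actuator would be none
If layer 4 is active=no:
  actuator would be (0, -3)
Observed none, so layer 4 was active.

yes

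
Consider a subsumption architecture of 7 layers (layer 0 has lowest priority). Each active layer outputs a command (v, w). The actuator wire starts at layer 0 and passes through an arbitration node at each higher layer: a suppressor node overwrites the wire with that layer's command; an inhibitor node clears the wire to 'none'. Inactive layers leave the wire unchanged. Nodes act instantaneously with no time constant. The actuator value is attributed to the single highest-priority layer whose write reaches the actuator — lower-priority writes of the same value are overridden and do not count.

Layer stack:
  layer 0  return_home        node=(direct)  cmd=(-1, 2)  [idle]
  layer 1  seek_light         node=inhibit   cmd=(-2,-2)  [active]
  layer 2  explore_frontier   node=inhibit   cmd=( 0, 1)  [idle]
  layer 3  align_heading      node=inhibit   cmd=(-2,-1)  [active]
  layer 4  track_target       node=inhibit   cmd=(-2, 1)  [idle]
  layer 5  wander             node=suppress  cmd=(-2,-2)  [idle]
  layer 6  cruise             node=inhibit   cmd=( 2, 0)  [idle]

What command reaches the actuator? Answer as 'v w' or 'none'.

none

[0] return_home off; wire := none
[1] seek_light on (inhibit); wire := none
[2] explore_frontier off; pass none
[3] align_heading on (inhibit); wire := none
[4] track_target off; pass none
[5] wander off; pass none
[6] cruise off; pass none
output none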